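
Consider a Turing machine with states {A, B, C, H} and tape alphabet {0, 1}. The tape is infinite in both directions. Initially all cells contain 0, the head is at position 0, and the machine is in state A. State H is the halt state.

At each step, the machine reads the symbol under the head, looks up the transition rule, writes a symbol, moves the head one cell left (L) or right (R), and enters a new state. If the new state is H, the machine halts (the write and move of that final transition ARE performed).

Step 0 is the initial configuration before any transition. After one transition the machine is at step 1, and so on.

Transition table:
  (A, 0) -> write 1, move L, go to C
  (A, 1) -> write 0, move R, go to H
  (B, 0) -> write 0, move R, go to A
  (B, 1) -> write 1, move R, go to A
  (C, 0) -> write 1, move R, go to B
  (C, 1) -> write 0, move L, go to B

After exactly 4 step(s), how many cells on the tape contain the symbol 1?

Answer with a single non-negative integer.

Answer: 3

Derivation:
Step 1: in state A at pos 0, read 0 -> (A,0)->write 1,move L,goto C. Now: state=C, head=-1, tape[-2..1]=0010 (head:  ^)
Step 2: in state C at pos -1, read 0 -> (C,0)->write 1,move R,goto B. Now: state=B, head=0, tape[-2..1]=0110 (head:   ^)
Step 3: in state B at pos 0, read 1 -> (B,1)->write 1,move R,goto A. Now: state=A, head=1, tape[-2..2]=01100 (head:    ^)
Step 4: in state A at pos 1, read 0 -> (A,0)->write 1,move L,goto C. Now: state=C, head=0, tape[-2..2]=01110 (head:   ^)
Cells containing 1 after step 4: {-1, 0, 1} -> 3 cell(s)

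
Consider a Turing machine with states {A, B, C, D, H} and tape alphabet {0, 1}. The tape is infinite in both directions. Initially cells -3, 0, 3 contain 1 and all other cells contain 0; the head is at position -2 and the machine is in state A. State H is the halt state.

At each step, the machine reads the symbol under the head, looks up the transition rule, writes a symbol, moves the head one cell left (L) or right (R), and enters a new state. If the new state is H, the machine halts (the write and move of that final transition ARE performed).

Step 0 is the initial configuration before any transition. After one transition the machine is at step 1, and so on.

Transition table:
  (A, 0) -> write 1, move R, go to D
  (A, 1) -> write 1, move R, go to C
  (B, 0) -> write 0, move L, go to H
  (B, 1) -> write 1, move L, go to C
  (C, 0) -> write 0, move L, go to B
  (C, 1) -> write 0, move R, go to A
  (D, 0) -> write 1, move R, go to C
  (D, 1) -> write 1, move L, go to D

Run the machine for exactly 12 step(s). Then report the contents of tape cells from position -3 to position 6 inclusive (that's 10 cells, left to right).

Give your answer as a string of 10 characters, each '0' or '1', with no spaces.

Answer: 1110110010

Derivation:
Step 1: in state A at pos -2, read 0 -> (A,0)->write 1,move R,goto D. Now: state=D, head=-1, tape[-4..4]=011010010 (head:    ^)
Step 2: in state D at pos -1, read 0 -> (D,0)->write 1,move R,goto C. Now: state=C, head=0, tape[-4..4]=011110010 (head:     ^)
Step 3: in state C at pos 0, read 1 -> (C,1)->write 0,move R,goto A. Now: state=A, head=1, tape[-4..4]=011100010 (head:      ^)
Step 4: in state A at pos 1, read 0 -> (A,0)->write 1,move R,goto D. Now: state=D, head=2, tape[-4..4]=011101010 (head:       ^)
Step 5: in state D at pos 2, read 0 -> (D,0)->write 1,move R,goto C. Now: state=C, head=3, tape[-4..4]=011101110 (head:        ^)
Step 6: in state C at pos 3, read 1 -> (C,1)->write 0,move R,goto A. Now: state=A, head=4, tape[-4..5]=0111011000 (head:         ^)
Step 7: in state A at pos 4, read 0 -> (A,0)->write 1,move R,goto D. Now: state=D, head=5, tape[-4..6]=01110110100 (head:          ^)
Step 8: in state D at pos 5, read 0 -> (D,0)->write 1,move R,goto C. Now: state=C, head=6, tape[-4..7]=011101101100 (head:           ^)
Step 9: in state C at pos 6, read 0 -> (C,0)->write 0,move L,goto B. Now: state=B, head=5, tape[-4..7]=011101101100 (head:          ^)
Step 10: in state B at pos 5, read 1 -> (B,1)->write 1,move L,goto C. Now: state=C, head=4, tape[-4..7]=011101101100 (head:         ^)
Step 11: in state C at pos 4, read 1 -> (C,1)->write 0,move R,goto A. Now: state=A, head=5, tape[-4..7]=011101100100 (head:          ^)
Step 12: in state A at pos 5, read 1 -> (A,1)->write 1,move R,goto C. Now: state=C, head=6, tape[-4..7]=011101100100 (head:           ^)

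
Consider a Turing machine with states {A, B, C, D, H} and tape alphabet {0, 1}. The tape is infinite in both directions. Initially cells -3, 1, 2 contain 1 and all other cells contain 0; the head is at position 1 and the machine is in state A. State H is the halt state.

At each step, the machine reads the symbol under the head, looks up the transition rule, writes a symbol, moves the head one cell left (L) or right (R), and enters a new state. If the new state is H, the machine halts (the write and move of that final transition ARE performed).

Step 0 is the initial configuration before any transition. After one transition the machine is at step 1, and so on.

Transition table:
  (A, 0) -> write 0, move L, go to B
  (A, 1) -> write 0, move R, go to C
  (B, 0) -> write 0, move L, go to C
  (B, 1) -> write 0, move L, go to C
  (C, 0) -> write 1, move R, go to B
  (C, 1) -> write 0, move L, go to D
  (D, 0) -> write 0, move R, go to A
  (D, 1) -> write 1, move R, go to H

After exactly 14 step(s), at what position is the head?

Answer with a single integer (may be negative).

Step 1: in state A at pos 1, read 1 -> (A,1)->write 0,move R,goto C. Now: state=C, head=2, tape[-4..3]=01000010 (head:       ^)
Step 2: in state C at pos 2, read 1 -> (C,1)->write 0,move L,goto D. Now: state=D, head=1, tape[-4..3]=01000000 (head:      ^)
Step 3: in state D at pos 1, read 0 -> (D,0)->write 0,move R,goto A. Now: state=A, head=2, tape[-4..3]=01000000 (head:       ^)
Step 4: in state A at pos 2, read 0 -> (A,0)->write 0,move L,goto B. Now: state=B, head=1, tape[-4..3]=01000000 (head:      ^)
Step 5: in state B at pos 1, read 0 -> (B,0)->write 0,move L,goto C. Now: state=C, head=0, tape[-4..3]=01000000 (head:     ^)
Step 6: in state C at pos 0, read 0 -> (C,0)->write 1,move R,goto B. Now: state=B, head=1, tape[-4..3]=01001000 (head:      ^)
Step 7: in state B at pos 1, read 0 -> (B,0)->write 0,move L,goto C. Now: state=C, head=0, tape[-4..3]=01001000 (head:     ^)
Step 8: in state C at pos 0, read 1 -> (C,1)->write 0,move L,goto D. Now: state=D, head=-1, tape[-4..3]=01000000 (head:    ^)
Step 9: in state D at pos -1, read 0 -> (D,0)->write 0,move R,goto A. Now: state=A, head=0, tape[-4..3]=01000000 (head:     ^)
Step 10: in state A at pos 0, read 0 -> (A,0)->write 0,move L,goto B. Now: state=B, head=-1, tape[-4..3]=01000000 (head:    ^)
Step 11: in state B at pos -1, read 0 -> (B,0)->write 0,move L,goto C. Now: state=C, head=-2, tape[-4..3]=01000000 (head:   ^)
Step 12: in state C at pos -2, read 0 -> (C,0)->write 1,move R,goto B. Now: state=B, head=-1, tape[-4..3]=01100000 (head:    ^)
Step 13: in state B at pos -1, read 0 -> (B,0)->write 0,move L,goto C. Now: state=C, head=-2, tape[-4..3]=01100000 (head:   ^)
Step 14: in state C at pos -2, read 1 -> (C,1)->write 0,move L,goto D. Now: state=D, head=-3, tape[-4..3]=01000000 (head:  ^)

Answer: -3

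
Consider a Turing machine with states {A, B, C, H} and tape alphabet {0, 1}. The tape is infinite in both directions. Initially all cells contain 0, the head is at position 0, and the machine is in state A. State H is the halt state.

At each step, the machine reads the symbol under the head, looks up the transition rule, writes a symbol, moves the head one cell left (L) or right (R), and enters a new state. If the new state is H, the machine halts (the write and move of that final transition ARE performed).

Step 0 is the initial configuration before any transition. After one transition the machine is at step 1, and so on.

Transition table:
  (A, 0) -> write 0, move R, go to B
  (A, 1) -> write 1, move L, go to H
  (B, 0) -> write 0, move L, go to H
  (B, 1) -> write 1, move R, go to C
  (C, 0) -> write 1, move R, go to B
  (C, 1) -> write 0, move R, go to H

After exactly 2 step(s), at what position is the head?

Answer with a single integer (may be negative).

Answer: 0

Derivation:
Step 1: in state A at pos 0, read 0 -> (A,0)->write 0,move R,goto B. Now: state=B, head=1, tape[-1..2]=0000 (head:   ^)
Step 2: in state B at pos 1, read 0 -> (B,0)->write 0,move L,goto H. Now: state=H, head=0, tape[-1..2]=0000 (head:  ^)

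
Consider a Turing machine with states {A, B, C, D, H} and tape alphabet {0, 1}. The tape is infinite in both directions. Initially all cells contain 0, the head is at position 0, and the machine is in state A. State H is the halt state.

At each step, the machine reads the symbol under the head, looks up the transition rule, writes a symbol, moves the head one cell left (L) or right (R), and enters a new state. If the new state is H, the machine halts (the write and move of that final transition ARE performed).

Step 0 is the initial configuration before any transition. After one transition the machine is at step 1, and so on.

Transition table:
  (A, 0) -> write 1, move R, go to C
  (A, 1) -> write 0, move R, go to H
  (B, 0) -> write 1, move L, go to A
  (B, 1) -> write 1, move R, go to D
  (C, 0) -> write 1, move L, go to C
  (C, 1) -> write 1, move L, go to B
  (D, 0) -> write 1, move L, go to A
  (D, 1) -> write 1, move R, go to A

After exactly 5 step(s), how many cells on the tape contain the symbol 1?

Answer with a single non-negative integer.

Step 1: in state A at pos 0, read 0 -> (A,0)->write 1,move R,goto C. Now: state=C, head=1, tape[-1..2]=0100 (head:   ^)
Step 2: in state C at pos 1, read 0 -> (C,0)->write 1,move L,goto C. Now: state=C, head=0, tape[-1..2]=0110 (head:  ^)
Step 3: in state C at pos 0, read 1 -> (C,1)->write 1,move L,goto B. Now: state=B, head=-1, tape[-2..2]=00110 (head:  ^)
Step 4: in state B at pos -1, read 0 -> (B,0)->write 1,move L,goto A. Now: state=A, head=-2, tape[-3..2]=001110 (head:  ^)
Step 5: in state A at pos -2, read 0 -> (A,0)->write 1,move R,goto C. Now: state=C, head=-1, tape[-3..2]=011110 (head:   ^)
Cells containing 1 after step 5: {-2, -1, 0, 1} -> 4 cell(s)

Answer: 4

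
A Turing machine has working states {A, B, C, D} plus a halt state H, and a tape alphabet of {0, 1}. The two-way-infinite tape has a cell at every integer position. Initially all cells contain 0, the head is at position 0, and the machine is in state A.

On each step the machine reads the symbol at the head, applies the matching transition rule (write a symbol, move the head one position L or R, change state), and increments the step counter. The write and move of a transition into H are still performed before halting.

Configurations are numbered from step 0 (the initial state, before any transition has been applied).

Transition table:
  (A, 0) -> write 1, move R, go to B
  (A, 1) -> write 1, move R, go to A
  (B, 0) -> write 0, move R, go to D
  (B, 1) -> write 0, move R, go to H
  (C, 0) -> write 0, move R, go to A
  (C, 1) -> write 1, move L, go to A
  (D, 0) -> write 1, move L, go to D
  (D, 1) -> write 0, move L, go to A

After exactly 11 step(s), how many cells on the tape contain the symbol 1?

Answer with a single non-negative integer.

Step 1: in state A at pos 0, read 0 -> (A,0)->write 1,move R,goto B. Now: state=B, head=1, tape[-1..2]=0100 (head:   ^)
Step 2: in state B at pos 1, read 0 -> (B,0)->write 0,move R,goto D. Now: state=D, head=2, tape[-1..3]=01000 (head:    ^)
Step 3: in state D at pos 2, read 0 -> (D,0)->write 1,move L,goto D. Now: state=D, head=1, tape[-1..3]=01010 (head:   ^)
Step 4: in state D at pos 1, read 0 -> (D,0)->write 1,move L,goto D. Now: state=D, head=0, tape[-1..3]=01110 (head:  ^)
Step 5: in state D at pos 0, read 1 -> (D,1)->write 0,move L,goto A. Now: state=A, head=-1, tape[-2..3]=000110 (head:  ^)
Step 6: in state A at pos -1, read 0 -> (A,0)->write 1,move R,goto B. Now: state=B, head=0, tape[-2..3]=010110 (head:   ^)
Step 7: in state B at pos 0, read 0 -> (B,0)->write 0,move R,goto D. Now: state=D, head=1, tape[-2..3]=010110 (head:    ^)
Step 8: in state D at pos 1, read 1 -> (D,1)->write 0,move L,goto A. Now: state=A, head=0, tape[-2..3]=010010 (head:   ^)
Step 9: in state A at pos 0, read 0 -> (A,0)->write 1,move R,goto B. Now: state=B, head=1, tape[-2..3]=011010 (head:    ^)
Step 10: in state B at pos 1, read 0 -> (B,0)->write 0,move R,goto D. Now: state=D, head=2, tape[-2..3]=011010 (head:     ^)
Step 11: in state D at pos 2, read 1 -> (D,1)->write 0,move L,goto A. Now: state=A, head=1, tape[-2..3]=011000 (head:    ^)
Cells containing 1 after step 11: {-1, 0} -> 2 cell(s)

Answer: 2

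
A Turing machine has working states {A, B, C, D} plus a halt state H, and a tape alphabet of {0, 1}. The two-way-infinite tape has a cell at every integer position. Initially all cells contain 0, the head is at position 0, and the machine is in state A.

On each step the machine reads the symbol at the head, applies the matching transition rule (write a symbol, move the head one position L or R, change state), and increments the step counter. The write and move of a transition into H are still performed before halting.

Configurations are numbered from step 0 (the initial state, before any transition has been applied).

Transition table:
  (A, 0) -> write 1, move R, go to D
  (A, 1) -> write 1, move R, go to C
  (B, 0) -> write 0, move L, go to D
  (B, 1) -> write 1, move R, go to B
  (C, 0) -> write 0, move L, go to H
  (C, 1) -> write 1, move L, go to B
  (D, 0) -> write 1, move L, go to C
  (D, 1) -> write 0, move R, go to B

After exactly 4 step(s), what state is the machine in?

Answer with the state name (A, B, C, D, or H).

Step 1: in state A at pos 0, read 0 -> (A,0)->write 1,move R,goto D. Now: state=D, head=1, tape[-1..2]=0100 (head:   ^)
Step 2: in state D at pos 1, read 0 -> (D,0)->write 1,move L,goto C. Now: state=C, head=0, tape[-1..2]=0110 (head:  ^)
Step 3: in state C at pos 0, read 1 -> (C,1)->write 1,move L,goto B. Now: state=B, head=-1, tape[-2..2]=00110 (head:  ^)
Step 4: in state B at pos -1, read 0 -> (B,0)->write 0,move L,goto D. Now: state=D, head=-2, tape[-3..2]=000110 (head:  ^)

Answer: D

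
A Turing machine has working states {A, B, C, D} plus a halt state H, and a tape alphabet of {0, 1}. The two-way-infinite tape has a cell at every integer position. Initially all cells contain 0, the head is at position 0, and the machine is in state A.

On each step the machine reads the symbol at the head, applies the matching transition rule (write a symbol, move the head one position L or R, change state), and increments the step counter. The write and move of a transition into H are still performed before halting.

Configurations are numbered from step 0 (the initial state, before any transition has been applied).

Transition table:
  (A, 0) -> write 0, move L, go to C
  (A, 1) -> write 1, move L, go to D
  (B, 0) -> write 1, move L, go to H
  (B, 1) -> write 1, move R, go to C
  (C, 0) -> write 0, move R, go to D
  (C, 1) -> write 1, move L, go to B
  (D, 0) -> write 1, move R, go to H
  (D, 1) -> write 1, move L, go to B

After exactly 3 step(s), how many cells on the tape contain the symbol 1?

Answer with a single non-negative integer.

Answer: 1

Derivation:
Step 1: in state A at pos 0, read 0 -> (A,0)->write 0,move L,goto C. Now: state=C, head=-1, tape[-2..1]=0000 (head:  ^)
Step 2: in state C at pos -1, read 0 -> (C,0)->write 0,move R,goto D. Now: state=D, head=0, tape[-2..1]=0000 (head:   ^)
Step 3: in state D at pos 0, read 0 -> (D,0)->write 1,move R,goto H. Now: state=H, head=1, tape[-2..2]=00100 (head:    ^)
Cells containing 1 after step 3: {0} -> 1 cell(s)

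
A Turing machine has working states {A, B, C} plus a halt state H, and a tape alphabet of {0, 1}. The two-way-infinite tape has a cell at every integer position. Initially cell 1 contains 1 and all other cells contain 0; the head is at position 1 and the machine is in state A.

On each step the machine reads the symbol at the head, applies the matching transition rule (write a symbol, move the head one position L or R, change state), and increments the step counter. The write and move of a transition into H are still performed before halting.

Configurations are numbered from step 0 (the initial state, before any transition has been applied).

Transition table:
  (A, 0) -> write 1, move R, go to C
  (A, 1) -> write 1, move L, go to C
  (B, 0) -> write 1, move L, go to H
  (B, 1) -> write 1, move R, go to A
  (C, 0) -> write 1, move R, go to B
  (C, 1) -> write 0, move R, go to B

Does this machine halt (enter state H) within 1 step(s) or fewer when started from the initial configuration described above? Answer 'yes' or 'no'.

Step 1: in state A at pos 1, read 1 -> (A,1)->write 1,move L,goto C. Now: state=C, head=0, tape[-1..2]=0010 (head:  ^)
After 1 step(s): state = C (not H) -> not halted within 1 -> no

Answer: no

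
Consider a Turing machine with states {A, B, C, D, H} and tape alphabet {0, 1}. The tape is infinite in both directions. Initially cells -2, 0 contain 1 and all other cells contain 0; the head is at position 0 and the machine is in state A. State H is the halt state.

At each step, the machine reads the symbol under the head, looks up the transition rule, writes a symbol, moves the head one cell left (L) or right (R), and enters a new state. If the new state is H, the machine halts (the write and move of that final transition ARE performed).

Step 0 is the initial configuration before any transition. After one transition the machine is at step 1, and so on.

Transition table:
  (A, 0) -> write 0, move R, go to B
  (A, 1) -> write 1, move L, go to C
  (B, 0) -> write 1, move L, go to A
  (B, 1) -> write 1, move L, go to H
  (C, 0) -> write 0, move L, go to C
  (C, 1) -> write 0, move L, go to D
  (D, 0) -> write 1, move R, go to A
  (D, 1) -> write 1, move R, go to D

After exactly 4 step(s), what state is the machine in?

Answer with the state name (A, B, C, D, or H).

Step 1: in state A at pos 0, read 1 -> (A,1)->write 1,move L,goto C. Now: state=C, head=-1, tape[-3..1]=01010 (head:   ^)
Step 2: in state C at pos -1, read 0 -> (C,0)->write 0,move L,goto C. Now: state=C, head=-2, tape[-3..1]=01010 (head:  ^)
Step 3: in state C at pos -2, read 1 -> (C,1)->write 0,move L,goto D. Now: state=D, head=-3, tape[-4..1]=000010 (head:  ^)
Step 4: in state D at pos -3, read 0 -> (D,0)->write 1,move R,goto A. Now: state=A, head=-2, tape[-4..1]=010010 (head:   ^)

Answer: A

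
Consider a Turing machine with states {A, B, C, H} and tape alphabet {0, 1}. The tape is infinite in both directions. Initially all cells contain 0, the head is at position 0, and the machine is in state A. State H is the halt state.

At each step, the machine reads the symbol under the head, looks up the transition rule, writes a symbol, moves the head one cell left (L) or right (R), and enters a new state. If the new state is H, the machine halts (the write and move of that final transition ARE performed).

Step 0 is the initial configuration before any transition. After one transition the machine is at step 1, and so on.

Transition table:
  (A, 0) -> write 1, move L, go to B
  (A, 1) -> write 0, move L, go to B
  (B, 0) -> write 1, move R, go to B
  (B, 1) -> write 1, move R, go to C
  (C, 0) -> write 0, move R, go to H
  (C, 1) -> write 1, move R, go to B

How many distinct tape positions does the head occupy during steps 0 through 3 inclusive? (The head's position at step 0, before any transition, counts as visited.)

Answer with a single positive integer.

Step 1: in state A at pos 0, read 0 -> (A,0)->write 1,move L,goto B. Now: state=B, head=-1, tape[-2..1]=0010 (head:  ^)
Step 2: in state B at pos -1, read 0 -> (B,0)->write 1,move R,goto B. Now: state=B, head=0, tape[-2..1]=0110 (head:   ^)
Step 3: in state B at pos 0, read 1 -> (B,1)->write 1,move R,goto C. Now: state=C, head=1, tape[-2..2]=01100 (head:    ^)
Head positions at steps 0..3: starting at 0, distinct positions visited = {-1, 0, 1} -> 3 position(s)

Answer: 3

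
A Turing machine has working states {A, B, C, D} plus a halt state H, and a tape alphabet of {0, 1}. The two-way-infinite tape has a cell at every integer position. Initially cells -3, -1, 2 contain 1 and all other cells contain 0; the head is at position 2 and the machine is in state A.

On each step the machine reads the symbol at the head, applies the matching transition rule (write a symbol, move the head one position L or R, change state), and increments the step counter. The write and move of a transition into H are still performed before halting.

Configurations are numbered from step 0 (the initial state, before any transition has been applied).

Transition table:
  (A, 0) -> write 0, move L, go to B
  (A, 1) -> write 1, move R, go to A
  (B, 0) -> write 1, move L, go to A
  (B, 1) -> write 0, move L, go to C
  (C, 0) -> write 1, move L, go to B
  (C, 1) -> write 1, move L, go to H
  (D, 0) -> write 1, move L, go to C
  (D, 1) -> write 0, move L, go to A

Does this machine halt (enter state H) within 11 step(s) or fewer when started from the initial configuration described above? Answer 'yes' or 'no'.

Step 1: in state A at pos 2, read 1 -> (A,1)->write 1,move R,goto A. Now: state=A, head=3, tape[-4..4]=010100100 (head:        ^)
Step 2: in state A at pos 3, read 0 -> (A,0)->write 0,move L,goto B. Now: state=B, head=2, tape[-4..4]=010100100 (head:       ^)
Step 3: in state B at pos 2, read 1 -> (B,1)->write 0,move L,goto C. Now: state=C, head=1, tape[-4..4]=010100000 (head:      ^)
Step 4: in state C at pos 1, read 0 -> (C,0)->write 1,move L,goto B. Now: state=B, head=0, tape[-4..4]=010101000 (head:     ^)
Step 5: in state B at pos 0, read 0 -> (B,0)->write 1,move L,goto A. Now: state=A, head=-1, tape[-4..4]=010111000 (head:    ^)
Step 6: in state A at pos -1, read 1 -> (A,1)->write 1,move R,goto A. Now: state=A, head=0, tape[-4..4]=010111000 (head:     ^)
Step 7: in state A at pos 0, read 1 -> (A,1)->write 1,move R,goto A. Now: state=A, head=1, tape[-4..4]=010111000 (head:      ^)
Step 8: in state A at pos 1, read 1 -> (A,1)->write 1,move R,goto A. Now: state=A, head=2, tape[-4..4]=010111000 (head:       ^)
Step 9: in state A at pos 2, read 0 -> (A,0)->write 0,move L,goto B. Now: state=B, head=1, tape[-4..4]=010111000 (head:      ^)
Step 10: in state B at pos 1, read 1 -> (B,1)->write 0,move L,goto C. Now: state=C, head=0, tape[-4..4]=010110000 (head:     ^)
Step 11: in state C at pos 0, read 1 -> (C,1)->write 1,move L,goto H. Now: state=H, head=-1, tape[-4..4]=010110000 (head:    ^)
State H reached at step 11; 11 <= 11 -> yes

Answer: yes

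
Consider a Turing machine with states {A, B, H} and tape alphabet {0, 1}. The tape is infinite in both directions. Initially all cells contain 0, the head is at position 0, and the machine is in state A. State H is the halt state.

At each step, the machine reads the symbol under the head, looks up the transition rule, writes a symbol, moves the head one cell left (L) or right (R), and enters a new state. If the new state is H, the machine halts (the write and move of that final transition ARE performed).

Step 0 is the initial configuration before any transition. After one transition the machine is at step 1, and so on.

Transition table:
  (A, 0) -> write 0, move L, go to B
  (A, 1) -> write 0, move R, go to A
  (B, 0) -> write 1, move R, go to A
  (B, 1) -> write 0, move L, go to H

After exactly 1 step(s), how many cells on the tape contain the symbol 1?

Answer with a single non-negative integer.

Step 1: in state A at pos 0, read 0 -> (A,0)->write 0,move L,goto B. Now: state=B, head=-1, tape[-2..1]=0000 (head:  ^)
No cell contains 1 after step 1 -> 0 cell(s)

Answer: 0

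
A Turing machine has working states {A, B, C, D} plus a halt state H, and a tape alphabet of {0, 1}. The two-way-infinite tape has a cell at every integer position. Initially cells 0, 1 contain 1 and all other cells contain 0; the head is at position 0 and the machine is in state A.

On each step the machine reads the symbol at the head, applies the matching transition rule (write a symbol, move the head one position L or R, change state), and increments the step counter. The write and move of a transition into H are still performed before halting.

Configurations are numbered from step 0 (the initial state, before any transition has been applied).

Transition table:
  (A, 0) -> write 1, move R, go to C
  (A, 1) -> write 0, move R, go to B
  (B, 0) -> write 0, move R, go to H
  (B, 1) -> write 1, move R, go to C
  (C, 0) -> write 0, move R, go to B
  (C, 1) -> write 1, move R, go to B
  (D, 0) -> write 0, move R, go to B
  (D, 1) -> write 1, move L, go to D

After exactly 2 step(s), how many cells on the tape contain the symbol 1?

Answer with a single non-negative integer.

Answer: 1

Derivation:
Step 1: in state A at pos 0, read 1 -> (A,1)->write 0,move R,goto B. Now: state=B, head=1, tape[-1..2]=0010 (head:   ^)
Step 2: in state B at pos 1, read 1 -> (B,1)->write 1,move R,goto C. Now: state=C, head=2, tape[-1..3]=00100 (head:    ^)
Cells containing 1 after step 2: {1} -> 1 cell(s)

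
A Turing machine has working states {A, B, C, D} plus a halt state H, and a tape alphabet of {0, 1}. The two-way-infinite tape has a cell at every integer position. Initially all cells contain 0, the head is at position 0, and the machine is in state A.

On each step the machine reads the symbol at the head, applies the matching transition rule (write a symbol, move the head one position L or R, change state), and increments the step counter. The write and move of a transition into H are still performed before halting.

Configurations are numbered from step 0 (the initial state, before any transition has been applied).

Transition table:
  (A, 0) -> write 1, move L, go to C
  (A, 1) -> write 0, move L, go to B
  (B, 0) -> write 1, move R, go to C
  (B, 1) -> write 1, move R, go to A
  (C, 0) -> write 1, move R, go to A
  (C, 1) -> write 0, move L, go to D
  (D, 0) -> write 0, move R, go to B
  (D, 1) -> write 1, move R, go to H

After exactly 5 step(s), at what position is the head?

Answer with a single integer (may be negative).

Step 1: in state A at pos 0, read 0 -> (A,0)->write 1,move L,goto C. Now: state=C, head=-1, tape[-2..1]=0010 (head:  ^)
Step 2: in state C at pos -1, read 0 -> (C,0)->write 1,move R,goto A. Now: state=A, head=0, tape[-2..1]=0110 (head:   ^)
Step 3: in state A at pos 0, read 1 -> (A,1)->write 0,move L,goto B. Now: state=B, head=-1, tape[-2..1]=0100 (head:  ^)
Step 4: in state B at pos -1, read 1 -> (B,1)->write 1,move R,goto A. Now: state=A, head=0, tape[-2..1]=0100 (head:   ^)
Step 5: in state A at pos 0, read 0 -> (A,0)->write 1,move L,goto C. Now: state=C, head=-1, tape[-2..1]=0110 (head:  ^)

Answer: -1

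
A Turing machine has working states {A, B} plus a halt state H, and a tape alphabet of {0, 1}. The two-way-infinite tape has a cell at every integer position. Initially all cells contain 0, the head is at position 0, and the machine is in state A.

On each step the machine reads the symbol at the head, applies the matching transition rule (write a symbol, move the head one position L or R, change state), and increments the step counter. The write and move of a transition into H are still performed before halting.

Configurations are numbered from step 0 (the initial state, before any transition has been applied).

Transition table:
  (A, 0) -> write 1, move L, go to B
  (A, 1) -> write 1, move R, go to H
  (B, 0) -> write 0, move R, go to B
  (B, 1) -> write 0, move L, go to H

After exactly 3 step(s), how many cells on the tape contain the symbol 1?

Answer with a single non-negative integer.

Answer: 0

Derivation:
Step 1: in state A at pos 0, read 0 -> (A,0)->write 1,move L,goto B. Now: state=B, head=-1, tape[-2..1]=0010 (head:  ^)
Step 2: in state B at pos -1, read 0 -> (B,0)->write 0,move R,goto B. Now: state=B, head=0, tape[-2..1]=0010 (head:   ^)
Step 3: in state B at pos 0, read 1 -> (B,1)->write 0,move L,goto H. Now: state=H, head=-1, tape[-2..1]=0000 (head:  ^)
No cell contains 1 after step 3 -> 0 cell(s)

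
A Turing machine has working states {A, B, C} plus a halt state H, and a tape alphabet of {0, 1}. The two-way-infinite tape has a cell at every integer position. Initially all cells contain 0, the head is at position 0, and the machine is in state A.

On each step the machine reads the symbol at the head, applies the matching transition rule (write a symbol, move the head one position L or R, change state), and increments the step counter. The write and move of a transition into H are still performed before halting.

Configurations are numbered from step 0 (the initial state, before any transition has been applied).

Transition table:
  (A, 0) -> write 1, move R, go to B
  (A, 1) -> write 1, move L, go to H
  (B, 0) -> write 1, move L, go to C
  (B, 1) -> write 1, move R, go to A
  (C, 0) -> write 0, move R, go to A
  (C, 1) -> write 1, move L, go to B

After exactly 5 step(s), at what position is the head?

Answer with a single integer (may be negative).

Step 1: in state A at pos 0, read 0 -> (A,0)->write 1,move R,goto B. Now: state=B, head=1, tape[-1..2]=0100 (head:   ^)
Step 2: in state B at pos 1, read 0 -> (B,0)->write 1,move L,goto C. Now: state=C, head=0, tape[-1..2]=0110 (head:  ^)
Step 3: in state C at pos 0, read 1 -> (C,1)->write 1,move L,goto B. Now: state=B, head=-1, tape[-2..2]=00110 (head:  ^)
Step 4: in state B at pos -1, read 0 -> (B,0)->write 1,move L,goto C. Now: state=C, head=-2, tape[-3..2]=001110 (head:  ^)
Step 5: in state C at pos -2, read 0 -> (C,0)->write 0,move R,goto A. Now: state=A, head=-1, tape[-3..2]=001110 (head:   ^)

Answer: -1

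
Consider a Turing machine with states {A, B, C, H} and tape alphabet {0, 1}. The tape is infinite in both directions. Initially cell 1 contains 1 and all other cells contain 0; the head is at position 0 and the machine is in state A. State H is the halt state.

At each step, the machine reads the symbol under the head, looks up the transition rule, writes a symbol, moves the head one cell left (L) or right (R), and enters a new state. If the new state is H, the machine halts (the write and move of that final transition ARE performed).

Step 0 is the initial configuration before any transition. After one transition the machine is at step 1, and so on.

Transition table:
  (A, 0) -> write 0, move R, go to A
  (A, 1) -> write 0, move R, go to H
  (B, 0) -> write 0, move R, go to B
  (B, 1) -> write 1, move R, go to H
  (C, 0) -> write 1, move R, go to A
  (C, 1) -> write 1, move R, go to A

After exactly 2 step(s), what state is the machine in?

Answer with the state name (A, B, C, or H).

Step 1: in state A at pos 0, read 0 -> (A,0)->write 0,move R,goto A. Now: state=A, head=1, tape[-1..2]=0010 (head:   ^)
Step 2: in state A at pos 1, read 1 -> (A,1)->write 0,move R,goto H. Now: state=H, head=2, tape[-1..3]=00000 (head:    ^)

Answer: H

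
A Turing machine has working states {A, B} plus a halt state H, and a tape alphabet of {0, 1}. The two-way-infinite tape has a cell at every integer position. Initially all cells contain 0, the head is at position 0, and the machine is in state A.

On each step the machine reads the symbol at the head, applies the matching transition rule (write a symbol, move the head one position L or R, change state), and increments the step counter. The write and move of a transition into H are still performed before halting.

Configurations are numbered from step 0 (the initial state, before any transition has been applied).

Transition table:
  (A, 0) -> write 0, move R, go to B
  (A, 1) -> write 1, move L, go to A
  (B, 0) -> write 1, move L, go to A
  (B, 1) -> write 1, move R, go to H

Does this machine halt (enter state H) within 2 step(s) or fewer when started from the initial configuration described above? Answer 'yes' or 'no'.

Step 1: in state A at pos 0, read 0 -> (A,0)->write 0,move R,goto B. Now: state=B, head=1, tape[-1..2]=0000 (head:   ^)
Step 2: in state B at pos 1, read 0 -> (B,0)->write 1,move L,goto A. Now: state=A, head=0, tape[-1..2]=0010 (head:  ^)
After 2 step(s): state = A (not H) -> not halted within 2 -> no

Answer: no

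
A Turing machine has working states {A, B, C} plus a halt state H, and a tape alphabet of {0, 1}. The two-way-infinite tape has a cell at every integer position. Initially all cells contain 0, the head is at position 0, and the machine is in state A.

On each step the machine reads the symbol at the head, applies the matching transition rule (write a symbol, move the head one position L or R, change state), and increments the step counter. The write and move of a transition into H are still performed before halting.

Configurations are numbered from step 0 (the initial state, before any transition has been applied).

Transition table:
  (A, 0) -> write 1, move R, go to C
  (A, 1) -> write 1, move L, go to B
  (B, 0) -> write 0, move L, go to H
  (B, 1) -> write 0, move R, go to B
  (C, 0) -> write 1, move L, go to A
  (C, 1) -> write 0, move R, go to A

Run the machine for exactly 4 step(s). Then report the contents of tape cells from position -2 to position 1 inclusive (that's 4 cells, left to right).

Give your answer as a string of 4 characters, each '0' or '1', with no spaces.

Answer: 0011

Derivation:
Step 1: in state A at pos 0, read 0 -> (A,0)->write 1,move R,goto C. Now: state=C, head=1, tape[-1..2]=0100 (head:   ^)
Step 2: in state C at pos 1, read 0 -> (C,0)->write 1,move L,goto A. Now: state=A, head=0, tape[-1..2]=0110 (head:  ^)
Step 3: in state A at pos 0, read 1 -> (A,1)->write 1,move L,goto B. Now: state=B, head=-1, tape[-2..2]=00110 (head:  ^)
Step 4: in state B at pos -1, read 0 -> (B,0)->write 0,move L,goto H. Now: state=H, head=-2, tape[-3..2]=000110 (head:  ^)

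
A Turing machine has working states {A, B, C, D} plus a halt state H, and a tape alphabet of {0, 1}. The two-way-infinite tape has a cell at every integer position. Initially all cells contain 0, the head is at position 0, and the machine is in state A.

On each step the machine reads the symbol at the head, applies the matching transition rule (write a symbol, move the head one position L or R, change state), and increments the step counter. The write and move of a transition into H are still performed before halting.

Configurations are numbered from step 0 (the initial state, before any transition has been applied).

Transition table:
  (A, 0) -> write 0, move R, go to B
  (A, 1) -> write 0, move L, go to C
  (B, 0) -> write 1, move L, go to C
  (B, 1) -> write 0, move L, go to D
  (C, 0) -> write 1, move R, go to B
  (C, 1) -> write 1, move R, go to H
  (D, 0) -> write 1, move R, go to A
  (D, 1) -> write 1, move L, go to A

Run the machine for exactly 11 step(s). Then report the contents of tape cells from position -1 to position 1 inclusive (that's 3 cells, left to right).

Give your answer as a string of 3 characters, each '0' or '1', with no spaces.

Step 1: in state A at pos 0, read 0 -> (A,0)->write 0,move R,goto B. Now: state=B, head=1, tape[-1..2]=0000 (head:   ^)
Step 2: in state B at pos 1, read 0 -> (B,0)->write 1,move L,goto C. Now: state=C, head=0, tape[-1..2]=0010 (head:  ^)
Step 3: in state C at pos 0, read 0 -> (C,0)->write 1,move R,goto B. Now: state=B, head=1, tape[-1..2]=0110 (head:   ^)
Step 4: in state B at pos 1, read 1 -> (B,1)->write 0,move L,goto D. Now: state=D, head=0, tape[-1..2]=0100 (head:  ^)
Step 5: in state D at pos 0, read 1 -> (D,1)->write 1,move L,goto A. Now: state=A, head=-1, tape[-2..2]=00100 (head:  ^)
Step 6: in state A at pos -1, read 0 -> (A,0)->write 0,move R,goto B. Now: state=B, head=0, tape[-2..2]=00100 (head:   ^)
Step 7: in state B at pos 0, read 1 -> (B,1)->write 0,move L,goto D. Now: state=D, head=-1, tape[-2..2]=00000 (head:  ^)
Step 8: in state D at pos -1, read 0 -> (D,0)->write 1,move R,goto A. Now: state=A, head=0, tape[-2..2]=01000 (head:   ^)
Step 9: in state A at pos 0, read 0 -> (A,0)->write 0,move R,goto B. Now: state=B, head=1, tape[-2..2]=01000 (head:    ^)
Step 10: in state B at pos 1, read 0 -> (B,0)->write 1,move L,goto C. Now: state=C, head=0, tape[-2..2]=01010 (head:   ^)
Step 11: in state C at pos 0, read 0 -> (C,0)->write 1,move R,goto B. Now: state=B, head=1, tape[-2..2]=01110 (head:    ^)

Answer: 111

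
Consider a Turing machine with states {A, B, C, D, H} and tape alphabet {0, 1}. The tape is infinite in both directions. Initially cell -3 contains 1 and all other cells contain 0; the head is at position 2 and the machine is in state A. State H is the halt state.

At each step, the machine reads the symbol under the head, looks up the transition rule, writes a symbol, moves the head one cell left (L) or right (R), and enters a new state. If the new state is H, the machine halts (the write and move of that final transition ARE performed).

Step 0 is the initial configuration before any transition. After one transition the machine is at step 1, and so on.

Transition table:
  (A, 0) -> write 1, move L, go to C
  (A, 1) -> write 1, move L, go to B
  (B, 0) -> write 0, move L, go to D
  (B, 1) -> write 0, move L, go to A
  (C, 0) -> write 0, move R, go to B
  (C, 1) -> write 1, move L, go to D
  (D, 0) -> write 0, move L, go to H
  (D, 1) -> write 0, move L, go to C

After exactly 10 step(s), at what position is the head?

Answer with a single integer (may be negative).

Step 1: in state A at pos 2, read 0 -> (A,0)->write 1,move L,goto C. Now: state=C, head=1, tape[-4..3]=01000010 (head:      ^)
Step 2: in state C at pos 1, read 0 -> (C,0)->write 0,move R,goto B. Now: state=B, head=2, tape[-4..3]=01000010 (head:       ^)
Step 3: in state B at pos 2, read 1 -> (B,1)->write 0,move L,goto A. Now: state=A, head=1, tape[-4..3]=01000000 (head:      ^)
Step 4: in state A at pos 1, read 0 -> (A,0)->write 1,move L,goto C. Now: state=C, head=0, tape[-4..3]=01000100 (head:     ^)
Step 5: in state C at pos 0, read 0 -> (C,0)->write 0,move R,goto B. Now: state=B, head=1, tape[-4..3]=01000100 (head:      ^)
Step 6: in state B at pos 1, read 1 -> (B,1)->write 0,move L,goto A. Now: state=A, head=0, tape[-4..3]=01000000 (head:     ^)
Step 7: in state A at pos 0, read 0 -> (A,0)->write 1,move L,goto C. Now: state=C, head=-1, tape[-4..3]=01001000 (head:    ^)
Step 8: in state C at pos -1, read 0 -> (C,0)->write 0,move R,goto B. Now: state=B, head=0, tape[-4..3]=01001000 (head:     ^)
Step 9: in state B at pos 0, read 1 -> (B,1)->write 0,move L,goto A. Now: state=A, head=-1, tape[-4..3]=01000000 (head:    ^)
Step 10: in state A at pos -1, read 0 -> (A,0)->write 1,move L,goto C. Now: state=C, head=-2, tape[-4..3]=01010000 (head:   ^)

Answer: -2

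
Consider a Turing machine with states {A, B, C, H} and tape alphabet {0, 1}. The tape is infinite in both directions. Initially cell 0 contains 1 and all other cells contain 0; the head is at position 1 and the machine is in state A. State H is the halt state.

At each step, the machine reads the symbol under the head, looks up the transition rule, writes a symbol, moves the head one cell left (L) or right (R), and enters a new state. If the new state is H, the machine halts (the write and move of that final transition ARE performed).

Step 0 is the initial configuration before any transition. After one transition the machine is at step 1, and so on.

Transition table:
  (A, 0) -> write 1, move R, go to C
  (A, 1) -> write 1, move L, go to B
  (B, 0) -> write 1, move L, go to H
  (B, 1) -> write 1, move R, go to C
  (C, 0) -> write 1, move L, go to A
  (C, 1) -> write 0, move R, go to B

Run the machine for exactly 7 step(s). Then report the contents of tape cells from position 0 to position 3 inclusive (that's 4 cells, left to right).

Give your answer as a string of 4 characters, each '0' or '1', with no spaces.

Step 1: in state A at pos 1, read 0 -> (A,0)->write 1,move R,goto C. Now: state=C, head=2, tape[-1..3]=01100 (head:    ^)
Step 2: in state C at pos 2, read 0 -> (C,0)->write 1,move L,goto A. Now: state=A, head=1, tape[-1..3]=01110 (head:   ^)
Step 3: in state A at pos 1, read 1 -> (A,1)->write 1,move L,goto B. Now: state=B, head=0, tape[-1..3]=01110 (head:  ^)
Step 4: in state B at pos 0, read 1 -> (B,1)->write 1,move R,goto C. Now: state=C, head=1, tape[-1..3]=01110 (head:   ^)
Step 5: in state C at pos 1, read 1 -> (C,1)->write 0,move R,goto B. Now: state=B, head=2, tape[-1..3]=01010 (head:    ^)
Step 6: in state B at pos 2, read 1 -> (B,1)->write 1,move R,goto C. Now: state=C, head=3, tape[-1..4]=010100 (head:     ^)
Step 7: in state C at pos 3, read 0 -> (C,0)->write 1,move L,goto A. Now: state=A, head=2, tape[-1..4]=010110 (head:    ^)

Answer: 1011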